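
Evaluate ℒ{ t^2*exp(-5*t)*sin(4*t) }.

8*(3*s^2 + 30*s + 59)/(s^2 + 10*s + 41)^3

L{sin(4t)} = 4/(s^2 + 16).
Multiplying by e^(-5t) shifts s → s + 5, so L{exp(-5*t)*sin(4*t)} = 4/((s + 5)^2 + 16).
Then apply L{t^2·g(t)} = (-1)^2 d^2/ds^2[G(s)] with G(s) = 4/((s + 5)^2 + 16):
differentiating 2 times and applying the sign gives 8*(3*s^2 + 30*s + 59)/(s^2 + 10*s + 41)^3.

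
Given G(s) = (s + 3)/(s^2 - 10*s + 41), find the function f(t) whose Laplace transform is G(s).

Complete the square in the denominator: s^2 - 10*s + 41 = (s - 5)^2 + 4^2.
Split the numerator to match: s + 3 = 1·(s - 5) + 2·4.
Invert each term: 1·(s - 5)/((s - 5)^2 + 16) ↔ e^(5t)cos(4t); 2·4/((s - 5)^2 + 16) ↔ 2e^(5t)sin(4t).

f(t) = 2*exp(5*t)*sin(4*t) + exp(5*t)*cos(4*t)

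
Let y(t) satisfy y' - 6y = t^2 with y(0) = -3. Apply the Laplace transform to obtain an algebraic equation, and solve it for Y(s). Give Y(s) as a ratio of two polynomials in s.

Transform both sides with L{·}.
Using L{y'} = sY - y(0) = sY - (-3), the left side becomes (s - 6)Y - (-3).
The right side is L{t^2} = 2/s^3.
So (s - 6)Y = 2/s^3 + (-3).
Solve for Y(s) and write it as one ratio of polynomials.

Y(s) = (-3*s^3 + 2)/(s^4 - 6*s^3)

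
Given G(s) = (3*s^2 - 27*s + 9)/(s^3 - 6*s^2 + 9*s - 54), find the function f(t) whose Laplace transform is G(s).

Factor the denominator: s^3 - 6*s^2 + 9*s - 54 = (s - 6)*(s^2 + 9).
Partial fraction decomposition gives [-1/(s - 6)] + [4*s/(s^2 + 9)] + [-3/(s^2 + 9)].
Invert each term: -1/(s - 6) ↔ -e^(6t); 4·s/(s^2 + 9) ↔ 4cos(3t); -1·3/(s^2 + 9) ↔ -sin(3t).

f(t) = -exp(6*t) - sin(3*t) + 4*cos(3*t)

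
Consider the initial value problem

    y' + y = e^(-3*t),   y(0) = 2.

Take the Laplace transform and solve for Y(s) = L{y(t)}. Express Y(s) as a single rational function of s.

Take the Laplace transform of both sides.
With L{y'} = sY - y(0) = sY - 2: the LHS transforms to (s + 1)Y - (2).
The right side is L{e^(-3*t)} = 1/(s + 3).
So (s + 1)Y = 1/(s + 3) + (2).
Divide through and combine into a single rational function.

Y(s) = (2*s + 7)/(s^2 + 4*s + 3)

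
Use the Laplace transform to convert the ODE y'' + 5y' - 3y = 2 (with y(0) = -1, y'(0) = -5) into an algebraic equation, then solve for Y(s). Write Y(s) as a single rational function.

Take the Laplace transform of both sides.
Using L{y''} = s^2 Y - s·y(0) - y'(0) and L{y'} = sY - y(0), with y(0) = -1, y'(0) = -5, the left side becomes (s^2 + 5*s - 3)Y - (-s - 10).
The right side is L{2} = 2/s.
So (s^2 + 5*s - 3)Y = 2/s + (-s - 10).
Isolate Y and clear denominators.

Y(s) = (-s^2 - 10*s + 2)/(s^3 + 5*s^2 - 3*s)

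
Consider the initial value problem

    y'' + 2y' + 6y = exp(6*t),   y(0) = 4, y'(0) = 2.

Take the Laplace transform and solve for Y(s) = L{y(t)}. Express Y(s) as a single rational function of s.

Laplace-transform each side.
Using L{y''} = s^2 Y - s·y(0) - y'(0) and L{y'} = sY - y(0), with y(0) = 4, y'(0) = 2, the left side becomes (s^2 + 2*s + 6)Y - (4*s + 10).
The right side is L{exp(6*t)} = 1/(s - 6).
So (s^2 + 2*s + 6)Y = 1/(s - 6) + (4*s + 10).
Solve for Y(s) and write it as one ratio of polynomials.

Y(s) = (4*s^2 - 14*s - 59)/(s^3 - 4*s^2 - 6*s - 36)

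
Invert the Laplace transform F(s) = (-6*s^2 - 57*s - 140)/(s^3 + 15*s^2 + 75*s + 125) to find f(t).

Factor the denominator: s^3 + 15*s^2 + 75*s + 125 = (s + 5)^3.
Partial fraction decomposition gives [-6/(s + 5)] + [3/(s + 5)^2] + [-5/(s + 5)^3].
Invert each term: -6/(s + 5) ↔ -6e^(-5t); 3/(s + 5)^2 ↔ 3t·e^(-5t); -5/(s + 5)^3 ↔ (-5/2)t^2·e^(-5t).

f(t) = -5*t^2*exp(-5*t)/2 + 3*t*exp(-5*t) - 6*exp(-5*t)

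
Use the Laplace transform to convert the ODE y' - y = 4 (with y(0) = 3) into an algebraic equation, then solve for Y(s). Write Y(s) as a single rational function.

Transform both sides with L{·}.
Using L{y'} = sY - y(0) = sY - 3, the left side becomes (s - 1)Y - (3).
The right side is L{4} = 4/s.
So (s - 1)Y = 4/s + (3).
Isolate Y and clear denominators.

Y(s) = (3*s + 4)/(s^2 - s)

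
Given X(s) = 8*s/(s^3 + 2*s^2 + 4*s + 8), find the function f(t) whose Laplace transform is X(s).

Factor the denominator: s^3 + 2*s^2 + 4*s + 8 = (s + 2)*(s^2 + 4).
Partial fraction decomposition gives [-2/(s + 2)] + [2*s/(s^2 + 4)] + [4/(s^2 + 4)].
Invert each term: -2/(s + 2) ↔ -2e^(-2t); 2·s/(s^2 + 4) ↔ 2cos(2t); 2·2/(s^2 + 4) ↔ 2sin(2t).

f(t) = 2*sin(2*t) + 2*cos(2*t) - 2*exp(-2*t)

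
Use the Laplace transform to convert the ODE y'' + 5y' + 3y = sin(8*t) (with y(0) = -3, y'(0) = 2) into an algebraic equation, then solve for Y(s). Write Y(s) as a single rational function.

Y(s) = (-3*s^3 - 13*s^2 - 192*s - 824)/(s^4 + 5*s^3 + 67*s^2 + 320*s + 192)

Transform both sides with L{·}.
The derivative rules (L{y''} = s^2 Y - s·y(0) - y'(0) and L{y'} = sY - y(0), with y(0) = -3, y'(0) = 2) turn the left side into (s^2 + 5*s + 3)Y - (-3*s - 13).
The right side is L{sin(8*t)} = 8/(s^2 + 64).
So (s^2 + 5*s + 3)Y = 8/(s^2 + 64) + (-3*s - 13).
Solve for Y(s) and write it as one ratio of polynomials.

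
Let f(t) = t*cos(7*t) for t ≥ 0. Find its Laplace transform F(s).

F(s) = (s - 7)*(s + 7)/(s^2 + 49)^2

L{cos(7t)} = s/(s^2 + 49).
Then apply L{t·g(t)} = -d/ds[G(s)] with G(s) = s/(s^2 + 49):
differentiating 1 time and applying the sign gives (s - 7)*(s + 7)/(s^2 + 49)^2.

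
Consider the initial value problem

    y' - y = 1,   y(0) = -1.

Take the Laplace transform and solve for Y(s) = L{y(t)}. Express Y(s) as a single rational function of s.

Y(s) = -1/s

Laplace-transform each side.
The derivative rules (L{y'} = sY - y(0) = sY - (-1)) turn the left side into (s - 1)Y - (-1).
The right side is L{1} = 1/s.
So (s - 1)Y = 1/s + (-1).
Solve for Y(s) and write it as one ratio of polynomials.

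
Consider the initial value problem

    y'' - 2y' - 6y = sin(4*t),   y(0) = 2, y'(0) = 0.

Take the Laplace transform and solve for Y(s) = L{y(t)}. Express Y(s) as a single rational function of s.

Take the Laplace transform of both sides.
The derivative rules (L{y''} = s^2 Y - s·y(0) - y'(0) and L{y'} = sY - y(0), with y(0) = 2, y'(0) = 0) turn the left side into (s^2 - 2*s - 6)Y - (2*s - 4).
The right side is L{sin(4*t)} = 4/(s^2 + 16).
So (s^2 - 2*s - 6)Y = 4/(s^2 + 16) + (2*s - 4).
Solve for Y(s) and write it as one ratio of polynomials.

Y(s) = (2*s^3 - 4*s^2 + 32*s - 60)/(s^4 - 2*s^3 + 10*s^2 - 32*s - 96)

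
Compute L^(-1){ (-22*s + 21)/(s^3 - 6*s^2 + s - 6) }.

Factor the denominator: s^3 - 6*s^2 + s - 6 = (s - 6)*(s^2 + 1).
Partial fraction decomposition gives [-3/(s - 6)] + [3*s/(s^2 + 1)] + [-4/(s^2 + 1)].
Invert each term: -3/(s - 6) ↔ -3e^(6t); 3·s/(s^2 + 1) ↔ 3cos(t); -4·1/(s^2 + 1) ↔ -4sin(t).

-3*exp(6*t) - 4*sin(t) + 3*cos(t)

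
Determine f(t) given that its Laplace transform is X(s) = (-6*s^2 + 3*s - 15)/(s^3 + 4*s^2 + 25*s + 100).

Factor the denominator: s^3 + 4*s^2 + 25*s + 100 = (s + 4)*(s^2 + 25).
Partial fraction decomposition gives [-3/(s + 4)] + [-3*s/(s^2 + 25)] + [15/(s^2 + 25)].
Invert each term: -3/(s + 4) ↔ -3e^(-4t); -3·s/(s^2 + 25) ↔ -3cos(5t); 3·5/(s^2 + 25) ↔ 3sin(5t).

f(t) = 3*sin(5*t) - 3*cos(5*t) - 3*exp(-4*t)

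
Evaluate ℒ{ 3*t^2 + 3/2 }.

By linearity of the Laplace transform, transform each term separately.
L{3/2} = (3/2)/s; (3)·[L{t^2} = 2!/s^3 = 2/s^3].

3/(2*s) + 6/s^3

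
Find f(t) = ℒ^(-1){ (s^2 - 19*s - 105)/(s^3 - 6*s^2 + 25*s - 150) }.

Factor the denominator: s^3 - 6*s^2 + 25*s - 150 = (s - 6)*(s^2 + 25).
Partial fraction decomposition gives [-3/(s - 6)] + [4*s/(s^2 + 25)] + [5/(s^2 + 25)].
Invert each term: -3/(s - 6) ↔ -3e^(6t); 4·s/(s^2 + 25) ↔ 4cos(5t); 1·5/(s^2 + 25) ↔ sin(5t).

f(t) = -3*exp(6*t) + sin(5*t) + 4*cos(5*t)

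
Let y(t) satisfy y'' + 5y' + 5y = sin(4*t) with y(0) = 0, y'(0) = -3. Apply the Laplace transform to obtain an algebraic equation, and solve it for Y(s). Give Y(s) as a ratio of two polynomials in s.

Transform both sides with L{·}.
Using L{y''} = s^2 Y - s·y(0) - y'(0) and L{y'} = sY - y(0), with y(0) = 0, y'(0) = -3, the left side becomes (s^2 + 5*s + 5)Y - (-3).
The right side is L{sin(4*t)} = 4/(s^2 + 16).
So (s^2 + 5*s + 5)Y = 4/(s^2 + 16) + (-3).
Solve for Y(s) and write it as one ratio of polynomials.

Y(s) = (-3*s^2 - 44)/(s^4 + 5*s^3 + 21*s^2 + 80*s + 80)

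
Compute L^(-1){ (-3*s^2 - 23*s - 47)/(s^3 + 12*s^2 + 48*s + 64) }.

Factor the denominator: s^3 + 12*s^2 + 48*s + 64 = (s + 4)^3.
Partial fraction decomposition gives [-3/(s + 4)] + [(s + 4)^(-2)] + [-3/(s + 4)^3].
Invert each term: -3/(s + 4) ↔ -3e^(-4t); 1/(s + 4)^2 ↔ t·e^(-4t); -3/(s + 4)^3 ↔ (-3/2)t^2·e^(-4t).

-3*t^2*exp(-4*t)/2 + t*exp(-4*t) - 3*exp(-4*t)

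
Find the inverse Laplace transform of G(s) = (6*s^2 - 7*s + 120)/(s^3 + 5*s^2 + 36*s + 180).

-2*sin(6*t) + cos(6*t) + 5*exp(-5*t)

Factor the denominator: s^3 + 5*s^2 + 36*s + 180 = (s + 5)*(s^2 + 36).
Partial fraction decomposition gives [5/(s + 5)] + [s/(s^2 + 36)] + [-12/(s^2 + 36)].
Invert each term: 5/(s + 5) ↔ 5e^(-5t); 1·s/(s^2 + 36) ↔ cos(6t); -2·6/(s^2 + 36) ↔ -2sin(6t).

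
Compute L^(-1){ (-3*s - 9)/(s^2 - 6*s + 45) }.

-3*exp(3*t)*sin(6*t) - 3*exp(3*t)*cos(6*t)

Complete the square in the denominator: s^2 - 6*s + 45 = (s - 3)^2 + 6^2.
Split the numerator to match: -3*s - 9 = -3·(s - 3) - 3·6.
Invert each term: -3·(s - 3)/((s - 3)^2 + 36) ↔ -3e^(3t)cos(6t); -3·6/((s - 3)^2 + 36) ↔ -3e^(3t)sin(6t).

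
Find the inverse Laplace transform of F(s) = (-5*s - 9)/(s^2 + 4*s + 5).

exp(-2*t)*sin(t) - 5*exp(-2*t)*cos(t)

Complete the square in the denominator: s^2 + 4*s + 5 = (s + 2)^2 + 1^2.
Split the numerator to match: -5*s - 9 = -5·(s + 2) + 1·1.
Invert each term: -5·(s + 2)/((s + 2)^2 + 1) ↔ -5e^(-2t)cos(t); 1·1/((s + 2)^2 + 1) ↔ e^(-2t)sin(t).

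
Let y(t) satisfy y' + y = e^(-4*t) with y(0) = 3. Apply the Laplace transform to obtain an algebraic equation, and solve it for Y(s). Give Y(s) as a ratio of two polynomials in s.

Y(s) = (3*s + 13)/(s^2 + 5*s + 4)

Laplace-transform each side.
With L{y'} = sY - y(0) = sY - 3: the LHS transforms to (s + 1)Y - (3).
The right side is L{e^(-4*t)} = 1/(s + 4).
So (s + 1)Y = 1/(s + 4) + (3).
Solve for Y(s) and write it as one ratio of polynomials.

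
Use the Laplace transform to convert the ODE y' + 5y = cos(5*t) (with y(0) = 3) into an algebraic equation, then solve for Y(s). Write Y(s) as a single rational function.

Y(s) = (3*s^2 + s + 75)/(s^3 + 5*s^2 + 25*s + 125)

Laplace-transform each side.
The derivative rules (L{y'} = sY - y(0) = sY - 3) turn the left side into (s + 5)Y - (3).
The right side is L{cos(5*t)} = s/(s^2 + 25).
So (s + 5)Y = s/(s^2 + 25) + (3).
Divide through and combine into a single rational function.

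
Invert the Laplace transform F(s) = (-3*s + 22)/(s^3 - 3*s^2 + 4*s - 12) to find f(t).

f(t) = exp(3*t) - 3*sin(2*t) - cos(2*t)

Factor the denominator: s^3 - 3*s^2 + 4*s - 12 = (s - 3)*(s^2 + 4).
Partial fraction decomposition gives [1/(s - 3)] + [-s/(s^2 + 4)] + [-6/(s^2 + 4)].
Invert each term: 1/(s - 3) ↔ e^(3t); -1·s/(s^2 + 4) ↔ -cos(2t); -3·2/(s^2 + 4) ↔ -3sin(2t).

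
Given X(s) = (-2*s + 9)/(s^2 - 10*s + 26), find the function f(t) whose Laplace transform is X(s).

Complete the square in the denominator: s^2 - 10*s + 26 = (s - 5)^2 + 1^2.
Split the numerator to match: -2*s + 9 = -2·(s - 5) - 1·1.
Invert each term: -2·(s - 5)/((s - 5)^2 + 1) ↔ -2e^(5t)cos(t); -1·1/((s - 5)^2 + 1) ↔ -e^(5t)sin(t).

f(t) = -exp(5*t)*sin(t) - 2*exp(5*t)*cos(t)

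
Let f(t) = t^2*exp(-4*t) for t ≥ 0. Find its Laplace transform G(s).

L{e^(-4t)} = 1/(s + 4).
Then apply L{t^2·g(t)} = (-1)^2 d^2/ds^2[H(s)] with H(s) = 1/(s + 4):
differentiating 2 times and applying the sign gives 2/(s + 4)^3.

G(s) = 2/(s + 4)^3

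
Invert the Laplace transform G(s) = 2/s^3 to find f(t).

Since L{t^2} = 2!/s^3 = 2/s^3, the inverse is t^2.

f(t) = t^2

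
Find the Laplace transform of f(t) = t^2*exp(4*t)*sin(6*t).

36*(s^2 - 8*s + 4)/(s^2 - 8*s + 52)^3

L{sin(6t)} = 6/(s^2 + 36).
Multiplying by e^(4t) shifts s → s - 4, so L{exp(4*t)*sin(6*t)} = 6/((s - 4)^2 + 36).
Then apply L{t^2·g(t)} = (-1)^2 d^2/ds^2[G(s)] with G(s) = 6/((s - 4)^2 + 36):
differentiating 2 times and applying the sign gives 36*(s^2 - 8*s + 4)/(s^2 - 8*s + 52)^3.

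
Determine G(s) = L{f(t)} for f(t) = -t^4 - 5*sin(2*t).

Apply the Laplace transform termwise.
(-1)·[L{t^4} = 4!/s^5 = 24/s^5]; (-5)·[L{sin(2t)} = 2/(s^2 + 4)].

G(s) = -10/(s^2 + 4) - 24/s^5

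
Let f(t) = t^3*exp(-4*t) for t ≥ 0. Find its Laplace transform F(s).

F(s) = 6/(s + 4)^4

L{t^3} = 3!/s^4 = 6/s^4.
By the first shifting theorem, multiplying by e^(-4t) replaces s with s + 4.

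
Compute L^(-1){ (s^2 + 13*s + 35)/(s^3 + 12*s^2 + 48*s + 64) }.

-t^2*exp(-4*t)/2 + 5*t*exp(-4*t) + exp(-4*t)

Factor the denominator: s^3 + 12*s^2 + 48*s + 64 = (s + 4)^3.
Partial fraction decomposition gives [1/(s + 4)] + [5/(s + 4)^2] + [-1/(s + 4)^3].
Invert each term: 1/(s + 4) ↔ e^(-4t); 5/(s + 4)^2 ↔ 5t·e^(-4t); -1/(s + 4)^3 ↔ (-1/2)t^2·e^(-4t).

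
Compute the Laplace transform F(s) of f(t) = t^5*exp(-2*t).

F(s) = 120/(s + 2)^6

L{t^5} = 5!/s^6 = 120/s^6.
By the first shifting theorem, multiplying by e^(-2t) replaces s with s + 2.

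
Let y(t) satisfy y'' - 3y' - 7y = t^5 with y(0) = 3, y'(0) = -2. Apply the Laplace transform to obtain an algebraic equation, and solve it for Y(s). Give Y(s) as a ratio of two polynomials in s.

Transform both sides with L{·}.
With L{y''} = s^2 Y - s·y(0) - y'(0) and L{y'} = sY - y(0), with y(0) = 3, y'(0) = -2: the LHS transforms to (s^2 - 3*s - 7)Y - (3*s - 11).
The right side is L{t^5} = 120/s^6.
So (s^2 - 3*s - 7)Y = 120/s^6 + (3*s - 11).
Solve for Y(s) and write it as one ratio of polynomials.

Y(s) = (3*s^7 - 11*s^6 + 120)/(s^8 - 3*s^7 - 7*s^6)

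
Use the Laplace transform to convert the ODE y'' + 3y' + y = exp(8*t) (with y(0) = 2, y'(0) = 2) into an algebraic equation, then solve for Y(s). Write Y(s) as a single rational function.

Y(s) = (2*s^2 - 8*s - 63)/(s^3 - 5*s^2 - 23*s - 8)

Laplace-transform each side.
Using L{y''} = s^2 Y - s·y(0) - y'(0) and L{y'} = sY - y(0), with y(0) = 2, y'(0) = 2, the left side becomes (s^2 + 3*s + 1)Y - (2*s + 8).
The right side is L{exp(8*t)} = 1/(s - 8).
So (s^2 + 3*s + 1)Y = 1/(s - 8) + (2*s + 8).
Isolate Y and clear denominators.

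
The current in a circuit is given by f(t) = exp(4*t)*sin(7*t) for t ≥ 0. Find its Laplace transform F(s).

F(s) = 7/((s - 4)^2 + 49)

L{sin(7t)} = 7/(s^2 + 49).
By the first shifting theorem, multiplying by e^(4t) replaces s with s - 4.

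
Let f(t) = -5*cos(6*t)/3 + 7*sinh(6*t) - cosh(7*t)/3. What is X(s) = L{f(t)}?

X(s) = -5*s/(3*(s^2 + 36)) - s/(3*(s^2 - 49)) + 42/(s^2 - 36)

By linearity of the Laplace transform, transform each term separately.
(-1/3)·[L{cosh(7t)} = s/(s^2 - 49)]; (7)·[L{sinh(6t)} = 6/(s^2 - 36)]; (-5/3)·[L{cos(6t)} = s/(s^2 + 36)].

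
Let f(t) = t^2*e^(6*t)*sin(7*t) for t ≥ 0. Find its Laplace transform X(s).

X(s) = 14*(3*s^2 - 36*s + 59)/(s^2 - 12*s + 85)^3

L{sin(7t)} = 7/(s^2 + 49).
Multiplying by e^(6t) shifts s → s - 6, so L{e^(6*t)*sin(7*t)} = 7/((s - 6)^2 + 49).
Then apply L{t^2·g(t)} = (-1)^2 d^2/ds^2[G(s)] with G(s) = 7/((s - 6)^2 + 49):
differentiating 2 times and applying the sign gives 14*(3*s^2 - 36*s + 59)/(s^2 - 12*s + 85)^3.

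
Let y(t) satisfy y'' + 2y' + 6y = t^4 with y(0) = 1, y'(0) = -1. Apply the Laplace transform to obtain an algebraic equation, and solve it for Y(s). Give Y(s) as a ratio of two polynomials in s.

Apply the Laplace transform to the equation.
With L{y''} = s^2 Y - s·y(0) - y'(0) and L{y'} = sY - y(0), with y(0) = 1, y'(0) = -1: the LHS transforms to (s^2 + 2*s + 6)Y - (s + 1).
The right side is L{t^4} = 24/s^5.
So (s^2 + 2*s + 6)Y = 24/s^5 + (s + 1).
Isolate Y and clear denominators.

Y(s) = (s^6 + s^5 + 24)/(s^7 + 2*s^6 + 6*s^5)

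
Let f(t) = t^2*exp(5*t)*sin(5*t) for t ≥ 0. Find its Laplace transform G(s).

G(s) = 10*(3*s^2 - 30*s + 50)/(s^2 - 10*s + 50)^3

L{sin(5t)} = 5/(s^2 + 25).
Multiplying by e^(5t) shifts s → s - 5, so L{exp(5*t)*sin(5*t)} = 5/((s - 5)^2 + 25).
Then apply L{t^2·g(t)} = (-1)^2 d^2/ds^2[H(s)] with H(s) = 5/((s - 5)^2 + 25):
differentiating 2 times and applying the sign gives 10*(3*s^2 - 30*s + 50)/(s^2 - 10*s + 50)^3.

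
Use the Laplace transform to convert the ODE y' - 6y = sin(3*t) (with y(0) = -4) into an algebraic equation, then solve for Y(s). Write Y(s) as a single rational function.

Y(s) = (-4*s^2 - 33)/(s^3 - 6*s^2 + 9*s - 54)

Laplace-transform each side.
With L{y'} = sY - y(0) = sY - (-4): the LHS transforms to (s - 6)Y - (-4).
The right side is L{sin(3*t)} = 3/(s^2 + 9).
So (s - 6)Y = 3/(s^2 + 9) + (-4).
Isolate Y and clear denominators.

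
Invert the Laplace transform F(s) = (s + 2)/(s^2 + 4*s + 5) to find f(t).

f(t) = exp(-2*t)*cos(t)

Rewrite the denominator: s^2 + 4*s + 5 = (s + 2)^2 + 1.
The form in (s + 2) signals a first-shifting-theorem factor e^(-2t).
Since L{cos(t)} = s/(s^2 + 1), the inverse is e^(-2*t)*cos(t).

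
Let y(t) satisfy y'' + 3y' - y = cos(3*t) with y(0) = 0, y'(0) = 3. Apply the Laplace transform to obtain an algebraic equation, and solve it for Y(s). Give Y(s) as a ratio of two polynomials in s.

Transform both sides with L{·}.
Using L{y''} = s^2 Y - s·y(0) - y'(0) and L{y'} = sY - y(0), with y(0) = 0, y'(0) = 3, the left side becomes (s^2 + 3*s - 1)Y - (3).
The right side is L{cos(3*t)} = s/(s^2 + 9).
So (s^2 + 3*s - 1)Y = s/(s^2 + 9) + (3).
Divide through and combine into a single rational function.

Y(s) = (3*s^2 + s + 27)/(s^4 + 3*s^3 + 8*s^2 + 27*s - 9)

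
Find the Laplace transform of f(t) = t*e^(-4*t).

L{e^(-4t)} = 1/(s + 4).
Then apply L{t·g(t)} = -d/ds[G(s)] with G(s) = 1/(s + 4):
differentiating 1 time and applying the sign gives (s + 4)^(-2).

(s + 4)^(-2)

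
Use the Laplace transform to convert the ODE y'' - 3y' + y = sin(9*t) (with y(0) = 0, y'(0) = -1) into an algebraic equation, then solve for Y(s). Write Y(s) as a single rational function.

Y(s) = (-s^2 - 72)/(s^4 - 3*s^3 + 82*s^2 - 243*s + 81)

Apply the Laplace transform to the equation.
The derivative rules (L{y''} = s^2 Y - s·y(0) - y'(0) and L{y'} = sY - y(0), with y(0) = 0, y'(0) = -1) turn the left side into (s^2 - 3*s + 1)Y - (-1).
The right side is L{sin(9*t)} = 9/(s^2 + 81).
So (s^2 - 3*s + 1)Y = 9/(s^2 + 81) + (-1).
Solve for Y(s) and write it as one ratio of polynomials.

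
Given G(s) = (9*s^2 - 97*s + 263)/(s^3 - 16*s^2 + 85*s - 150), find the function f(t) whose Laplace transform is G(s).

Factor the denominator: s^3 - 16*s^2 + 85*s - 150 = (s - 6)*(s - 5)^2.
Partial fraction decomposition gives [4/(s - 5)] + [-3/(s - 5)^2] + [5/(s - 6)].
Invert each term: 4/(s - 5) ↔ 4e^(5t); -3/(s - 5)^2 ↔ -3t·e^(5t); 5/(s - 6) ↔ 5e^(6t).

f(t) = -3*t*exp(5*t) + 5*exp(6*t) + 4*exp(5*t)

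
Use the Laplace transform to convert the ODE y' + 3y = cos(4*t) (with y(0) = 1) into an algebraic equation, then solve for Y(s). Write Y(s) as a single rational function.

Take the Laplace transform of both sides.
With L{y'} = sY - y(0) = sY - 1: the LHS transforms to (s + 3)Y - (1).
The right side is L{cos(4*t)} = s/(s^2 + 16).
So (s + 3)Y = s/(s^2 + 16) + (1).
Solve for Y(s) and write it as one ratio of polynomials.

Y(s) = (s^2 + s + 16)/(s^3 + 3*s^2 + 16*s + 48)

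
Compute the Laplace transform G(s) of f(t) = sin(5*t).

G(s) = 5/(s^2 + 25)

L{sin(5t)} = 5/(s^2 + 25).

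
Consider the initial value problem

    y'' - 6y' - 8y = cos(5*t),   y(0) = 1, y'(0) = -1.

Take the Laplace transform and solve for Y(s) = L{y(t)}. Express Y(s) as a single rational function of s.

Y(s) = (s^3 - 7*s^2 + 26*s - 175)/(s^4 - 6*s^3 + 17*s^2 - 150*s - 200)

Laplace-transform each side.
Using L{y''} = s^2 Y - s·y(0) - y'(0) and L{y'} = sY - y(0), with y(0) = 1, y'(0) = -1, the left side becomes (s^2 - 6*s - 8)Y - (s - 7).
The right side is L{cos(5*t)} = s/(s^2 + 25).
So (s^2 - 6*s - 8)Y = s/(s^2 + 25) + (s - 7).
Isolate Y and clear denominators.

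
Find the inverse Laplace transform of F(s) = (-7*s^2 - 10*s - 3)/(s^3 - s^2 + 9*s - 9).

Factor the denominator: s^3 - s^2 + 9*s - 9 = (s - 1)*(s^2 + 9).
Partial fraction decomposition gives [-2/(s - 1)] + [-5*s/(s^2 + 9)] + [-15/(s^2 + 9)].
Invert each term: -2/(s - 1) ↔ -2e^(t); -5·s/(s^2 + 9) ↔ -5cos(3t); -5·3/(s^2 + 9) ↔ -5sin(3t).

-2*exp(t) - 5*sin(3*t) - 5*cos(3*t)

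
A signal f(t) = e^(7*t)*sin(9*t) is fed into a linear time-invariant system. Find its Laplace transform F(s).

L{sin(9t)} = 9/(s^2 + 81).
By the first shifting theorem, multiplying by e^(7t) replaces s with s - 7.

F(s) = 9/((s - 7)^2 + 81)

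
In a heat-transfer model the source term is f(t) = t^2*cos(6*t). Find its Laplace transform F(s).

F(s) = 2*s*(s^2 - 108)/(s^2 + 36)^3

L{cos(6t)} = s/(s^2 + 36).
Then apply L{t^2·g(t)} = (-1)^2 d^2/ds^2[G(s)] with G(s) = s/(s^2 + 36):
differentiating 2 times and applying the sign gives 2*s*(s^2 - 108)/(s^2 + 36)^3.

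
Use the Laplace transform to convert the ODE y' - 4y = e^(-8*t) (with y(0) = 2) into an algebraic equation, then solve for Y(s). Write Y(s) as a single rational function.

Y(s) = (2*s + 17)/(s^2 + 4*s - 32)

Apply the Laplace transform to the equation.
With L{y'} = sY - y(0) = sY - 2: the LHS transforms to (s - 4)Y - (2).
The right side is L{e^(-8*t)} = 1/(s + 8).
So (s - 4)Y = 1/(s + 8) + (2).
Solve for Y(s) and write it as one ratio of polynomials.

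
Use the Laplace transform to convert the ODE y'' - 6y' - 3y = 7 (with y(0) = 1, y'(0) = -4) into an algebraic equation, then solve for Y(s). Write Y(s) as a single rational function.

Y(s) = (s^2 - 10*s + 7)/(s^3 - 6*s^2 - 3*s)

Take the Laplace transform of both sides.
Using L{y''} = s^2 Y - s·y(0) - y'(0) and L{y'} = sY - y(0), with y(0) = 1, y'(0) = -4, the left side becomes (s^2 - 6*s - 3)Y - (s - 10).
The right side is L{7} = 7/s.
So (s^2 - 6*s - 3)Y = 7/s + (s - 10).
Divide through and combine into a single rational function.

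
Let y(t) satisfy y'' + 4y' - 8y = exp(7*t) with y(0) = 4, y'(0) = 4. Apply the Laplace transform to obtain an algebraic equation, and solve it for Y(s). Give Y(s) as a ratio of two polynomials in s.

Y(s) = (4*s^2 - 8*s - 139)/(s^3 - 3*s^2 - 36*s + 56)

Laplace-transform each side.
Using L{y''} = s^2 Y - s·y(0) - y'(0) and L{y'} = sY - y(0), with y(0) = 4, y'(0) = 4, the left side becomes (s^2 + 4*s - 8)Y - (4*s + 20).
The right side is L{exp(7*t)} = 1/(s - 7).
So (s^2 + 4*s - 8)Y = 1/(s - 7) + (4*s + 20).
Isolate Y and clear denominators.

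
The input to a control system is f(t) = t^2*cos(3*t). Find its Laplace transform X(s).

L{cos(3t)} = s/(s^2 + 9).
Then apply L{t^2·g(t)} = (-1)^2 d^2/ds^2[G(s)] with G(s) = s/(s^2 + 9):
differentiating 2 times and applying the sign gives 2*s*(s^2 - 27)/(s^2 + 9)^3.

X(s) = 2*s*(s^2 - 27)/(s^2 + 9)^3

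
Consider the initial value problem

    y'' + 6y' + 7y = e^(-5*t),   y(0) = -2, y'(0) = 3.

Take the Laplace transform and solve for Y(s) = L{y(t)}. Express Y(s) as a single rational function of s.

Transform both sides with L{·}.
Using L{y''} = s^2 Y - s·y(0) - y'(0) and L{y'} = sY - y(0), with y(0) = -2, y'(0) = 3, the left side becomes (s^2 + 6*s + 7)Y - (-2*s - 9).
The right side is L{e^(-5*t)} = 1/(s + 5).
So (s^2 + 6*s + 7)Y = 1/(s + 5) + (-2*s - 9).
Solve for Y(s) and write it as one ratio of polynomials.

Y(s) = (-2*s^2 - 19*s - 44)/(s^3 + 11*s^2 + 37*s + 35)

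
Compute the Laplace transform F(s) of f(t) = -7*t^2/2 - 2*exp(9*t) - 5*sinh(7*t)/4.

By linearity of the Laplace transform, transform each term separately.
(-2)·[L{e^(9t)} = 1/(s - 9)]; (-5/4)·[L{sinh(7t)} = 7/(s^2 - 49)]; (-7/2)·[L{t^2} = 2!/s^3 = 2/s^3].

F(s) = -35/(4*(s^2 - 49)) - 2/(s - 9) - 7/s^3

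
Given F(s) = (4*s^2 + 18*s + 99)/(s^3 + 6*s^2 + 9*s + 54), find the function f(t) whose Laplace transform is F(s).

f(t) = 4*sin(3*t) + cos(3*t) + 3*exp(-6*t)

Factor the denominator: s^3 + 6*s^2 + 9*s + 54 = (s + 6)*(s^2 + 9).
Partial fraction decomposition gives [3/(s + 6)] + [s/(s^2 + 9)] + [12/(s^2 + 9)].
Invert each term: 3/(s + 6) ↔ 3e^(-6t); 1·s/(s^2 + 9) ↔ cos(3t); 4·3/(s^2 + 9) ↔ 4sin(3t).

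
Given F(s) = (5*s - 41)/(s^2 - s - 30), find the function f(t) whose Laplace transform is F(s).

Factor the denominator: s^2 - s - 30 = (s - 6)*(s + 5).
Partial fraction decomposition gives [-1/(s - 6)] + [6/(s + 5)].
Invert each term: -1/(s - 6) ↔ -e^(6t); 6/(s + 5) ↔ 6e^(-5t).

f(t) = -exp(6*t) + 6*exp(-5*t)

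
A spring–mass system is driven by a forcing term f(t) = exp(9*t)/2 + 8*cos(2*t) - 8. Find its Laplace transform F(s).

The transform is linear, so treat each term independently.
(8)·[L{cos(2t)} = s/(s^2 + 4)]; (1/2)·[L{e^(9t)} = 1/(s - 9)]; L{-8} = -8/s.

F(s) = 8*s/(s^2 + 4) + 1/(2*(s - 9)) - 8/s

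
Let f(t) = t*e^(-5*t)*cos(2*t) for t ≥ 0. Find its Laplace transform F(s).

L{cos(2t)} = s/(s^2 + 4).
Multiplying by e^(-5t) shifts s → s + 5, so L{e^(-5*t)*cos(2*t)} = (s + 5)/((s + 5)^2 + 4).
Then apply L{t·g(t)} = -d/ds[G(s)] with G(s) = (s + 5)/((s + 5)^2 + 4):
differentiating 1 time and applying the sign gives (s + 3)*(s + 7)/(s^2 + 10*s + 29)^2.

F(s) = (s + 3)*(s + 7)/(s^2 + 10*s + 29)^2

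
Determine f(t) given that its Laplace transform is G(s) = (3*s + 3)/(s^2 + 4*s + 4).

f(t) = -3*t*exp(-2*t) + 3*exp(-2*t)

Factor the denominator: s^2 + 4*s + 4 = (s + 2)^2.
Partial fraction decomposition gives [3/(s + 2)] + [-3/(s + 2)^2].
Invert each term: 3/(s + 2) ↔ 3e^(-2t); -3/(s + 2)^2 ↔ -3t·e^(-2t).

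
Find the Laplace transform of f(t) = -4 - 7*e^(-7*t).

-7/(s + 7) - 4/s

By linearity of the Laplace transform, transform each term separately.
L{-4} = -4/s; (-7)·[L{e^(-7t)} = 1/(s + 7)].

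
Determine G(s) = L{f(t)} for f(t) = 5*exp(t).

L{5} = 5/s.
By the first shifting theorem, multiplying by e^(t) replaces s with s - 1.

G(s) = 5/(s - 1)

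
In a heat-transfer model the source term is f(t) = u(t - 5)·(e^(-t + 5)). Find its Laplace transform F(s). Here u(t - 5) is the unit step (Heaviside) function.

By the second shifting theorem, L{u(t - c)·g(t - c)} = e^(-cs)·G(s) with c = 5 and G(s) = L{g(t)}.
L{e^(-t)} = 1/(s + 1).

F(s) = exp(-5*s)/(s + 1)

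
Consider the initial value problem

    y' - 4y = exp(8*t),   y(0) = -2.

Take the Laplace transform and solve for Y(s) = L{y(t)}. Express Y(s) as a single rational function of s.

Y(s) = (-2*s + 17)/(s^2 - 12*s + 32)

Laplace-transform each side.
Using L{y'} = sY - y(0) = sY - (-2), the left side becomes (s - 4)Y - (-2).
The right side is L{exp(8*t)} = 1/(s - 8).
So (s - 4)Y = 1/(s - 8) + (-2).
Solve for Y(s) and write it as one ratio of polynomials.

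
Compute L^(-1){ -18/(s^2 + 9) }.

-6*sin(3*t)

Since L{sin(3t)} = 3/(s^2 + 9), the inverse is sin(3*t), scaled by -6.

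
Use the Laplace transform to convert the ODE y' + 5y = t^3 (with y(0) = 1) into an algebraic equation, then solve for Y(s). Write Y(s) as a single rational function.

Apply the Laplace transform to the equation.
Using L{y'} = sY - y(0) = sY - 1, the left side becomes (s + 5)Y - (1).
The right side is L{t^3} = 6/s^4.
So (s + 5)Y = 6/s^4 + (1).
Isolate Y and clear denominators.

Y(s) = (s^4 + 6)/(s^5 + 5*s^4)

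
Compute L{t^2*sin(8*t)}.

16*(3*s^2 - 64)/(s^2 + 64)^3

L{sin(8t)} = 8/(s^2 + 64).
Then apply L{t^2·g(t)} = (-1)^2 d^2/ds^2[G(s)] with G(s) = 8/(s^2 + 64):
differentiating 2 times and applying the sign gives 16*(3*s^2 - 64)/(s^2 + 64)^3.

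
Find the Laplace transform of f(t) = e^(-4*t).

L{e^(-4t)} = 1/(s + 4).

1/(s + 4)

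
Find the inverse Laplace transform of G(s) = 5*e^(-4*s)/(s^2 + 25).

The factor e^(-4s) signals a time shift by c = 4 (second shifting theorem).
L{sin(5t)} = 5/(s^2 + 25), so L^-1{5/(s^2 + 25)} = sin(5*t).
Hence the inverse is u(t - 4) times that function evaluated at t - 4.

Heaviside(t - 4)*(sin(5*t - 20))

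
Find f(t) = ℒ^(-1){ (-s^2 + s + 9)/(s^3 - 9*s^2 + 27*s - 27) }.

f(t) = 3*t^2*exp(3*t)/2 - 5*t*exp(3*t) - exp(3*t)

Factor the denominator: s^3 - 9*s^2 + 27*s - 27 = (s - 3)^3.
Partial fraction decomposition gives [-1/(s - 3)] + [-5/(s - 3)^2] + [3/(s - 3)^3].
Invert each term: -1/(s - 3) ↔ -e^(3t); -5/(s - 3)^2 ↔ -5t·e^(3t); 3/(s - 3)^3 ↔ (3/2)t^2·e^(3t).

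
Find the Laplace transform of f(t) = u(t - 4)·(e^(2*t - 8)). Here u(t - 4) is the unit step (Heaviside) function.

By the second shifting theorem, L{u(t - c)·g(t - c)} = e^(-cs)·G(s) with c = 4 and G(s) = L{g(t)}.
L{e^(2t)} = 1/(s - 2).

exp(-4*s)/(s - 2)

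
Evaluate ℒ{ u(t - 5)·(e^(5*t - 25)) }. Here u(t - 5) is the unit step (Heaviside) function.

By the second shifting theorem, L{u(t - c)·g(t - c)} = e^(-cs)·G(s) with c = 5 and G(s) = L{g(t)}.
L{e^(5t)} = 1/(s - 5).

exp(-5*s)/(s - 5)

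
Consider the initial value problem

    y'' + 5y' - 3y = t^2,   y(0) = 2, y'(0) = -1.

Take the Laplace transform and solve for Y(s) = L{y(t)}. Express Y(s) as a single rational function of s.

Y(s) = (2*s^4 + 9*s^3 + 2)/(s^5 + 5*s^4 - 3*s^3)

Laplace-transform each side.
Using L{y''} = s^2 Y - s·y(0) - y'(0) and L{y'} = sY - y(0), with y(0) = 2, y'(0) = -1, the left side becomes (s^2 + 5*s - 3)Y - (2*s + 9).
The right side is L{t^2} = 2/s^3.
So (s^2 + 5*s - 3)Y = 2/s^3 + (2*s + 9).
Isolate Y and clear denominators.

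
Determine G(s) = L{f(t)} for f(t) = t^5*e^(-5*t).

L{t^5} = 5!/s^6 = 120/s^6.
By the first shifting theorem, multiplying by e^(-5t) replaces s with s + 5.

G(s) = 120/(s + 5)^6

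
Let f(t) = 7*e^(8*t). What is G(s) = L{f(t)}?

L{7} = 7/s.
By the first shifting theorem, multiplying by e^(8t) replaces s with s - 8.

G(s) = 7/(s - 8)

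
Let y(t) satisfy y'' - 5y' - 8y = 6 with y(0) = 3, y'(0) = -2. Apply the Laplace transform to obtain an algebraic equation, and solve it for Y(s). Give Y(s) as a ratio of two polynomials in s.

Transform both sides with L{·}.
With L{y''} = s^2 Y - s·y(0) - y'(0) and L{y'} = sY - y(0), with y(0) = 3, y'(0) = -2: the LHS transforms to (s^2 - 5*s - 8)Y - (3*s - 17).
The right side is L{6} = 6/s.
So (s^2 - 5*s - 8)Y = 6/s + (3*s - 17).
Divide through and combine into a single rational function.

Y(s) = (3*s^2 - 17*s + 6)/(s^3 - 5*s^2 - 8*s)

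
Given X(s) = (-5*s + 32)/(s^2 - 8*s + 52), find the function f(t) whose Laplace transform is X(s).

Complete the square in the denominator: s^2 - 8*s + 52 = (s - 4)^2 + 6^2.
Split the numerator to match: -5*s + 32 = -5·(s - 4) + 2·6.
Invert each term: -5·(s - 4)/((s - 4)^2 + 36) ↔ -5e^(4t)cos(6t); 2·6/((s - 4)^2 + 36) ↔ 2e^(4t)sin(6t).

f(t) = 2*exp(4*t)*sin(6*t) - 5*exp(4*t)*cos(6*t)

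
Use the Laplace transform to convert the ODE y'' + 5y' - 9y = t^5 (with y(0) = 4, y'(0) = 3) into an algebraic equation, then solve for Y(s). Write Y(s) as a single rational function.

Y(s) = (4*s^7 + 23*s^6 + 120)/(s^8 + 5*s^7 - 9*s^6)

Take the Laplace transform of both sides.
Using L{y''} = s^2 Y - s·y(0) - y'(0) and L{y'} = sY - y(0), with y(0) = 4, y'(0) = 3, the left side becomes (s^2 + 5*s - 9)Y - (4*s + 23).
The right side is L{t^5} = 120/s^6.
So (s^2 + 5*s - 9)Y = 120/s^6 + (4*s + 23).
Isolate Y and clear denominators.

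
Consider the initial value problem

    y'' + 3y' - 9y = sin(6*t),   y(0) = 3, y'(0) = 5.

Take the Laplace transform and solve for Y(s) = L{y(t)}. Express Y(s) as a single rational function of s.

Y(s) = (3*s^3 + 14*s^2 + 108*s + 510)/(s^4 + 3*s^3 + 27*s^2 + 108*s - 324)

Laplace-transform each side.
The derivative rules (L{y''} = s^2 Y - s·y(0) - y'(0) and L{y'} = sY - y(0), with y(0) = 3, y'(0) = 5) turn the left side into (s^2 + 3*s - 9)Y - (3*s + 14).
The right side is L{sin(6*t)} = 6/(s^2 + 36).
So (s^2 + 3*s - 9)Y = 6/(s^2 + 36) + (3*s + 14).
Solve for Y(s) and write it as one ratio of polynomials.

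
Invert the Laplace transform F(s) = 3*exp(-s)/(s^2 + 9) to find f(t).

f(t) = Heaviside(t - 1)*(sin(3*t - 3))

The factor e^(-s) signals a time shift by c = 1 (second shifting theorem).
L{sin(3t)} = 3/(s^2 + 9), so L^-1{3/(s^2 + 9)} = sin(3*t).
Hence the inverse is u(t - 1) times that function evaluated at t - 1.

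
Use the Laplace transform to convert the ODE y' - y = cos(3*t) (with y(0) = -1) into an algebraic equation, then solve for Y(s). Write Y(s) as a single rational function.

Y(s) = (-s^2 + s - 9)/(s^3 - s^2 + 9*s - 9)

Take the Laplace transform of both sides.
Using L{y'} = sY - y(0) = sY - (-1), the left side becomes (s - 1)Y - (-1).
The right side is L{cos(3*t)} = s/(s^2 + 9).
So (s - 1)Y = s/(s^2 + 9) + (-1).
Solve for Y(s) and write it as one ratio of polynomials.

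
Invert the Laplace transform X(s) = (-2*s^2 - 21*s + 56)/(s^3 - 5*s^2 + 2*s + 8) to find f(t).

f(t) = -6*exp(4*t) - exp(2*t) + 5*exp(-t)

Factor the denominator: s^3 - 5*s^2 + 2*s + 8 = (s - 4)*(s - 2)*(s + 1).
Partial fraction decomposition gives [5/(s + 1)] + [-1/(s - 2)] + [-6/(s - 4)].
Invert each term: 5/(s + 1) ↔ 5e^(-t); -1/(s - 2) ↔ -e^(2t); -6/(s - 4) ↔ -6e^(4t).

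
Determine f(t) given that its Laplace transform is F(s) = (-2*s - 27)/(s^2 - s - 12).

Factor the denominator: s^2 - s - 12 = (s - 4)*(s + 3).
Partial fraction decomposition gives [-5/(s - 4)] + [3/(s + 3)].
Invert each term: -5/(s - 4) ↔ -5e^(4t); 3/(s + 3) ↔ 3e^(-3t).

f(t) = -5*exp(4*t) + 3*exp(-3*t)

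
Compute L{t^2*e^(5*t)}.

2/(s - 5)^3

L{t^2} = 2!/s^3 = 2/s^3.
By the first shifting theorem, multiplying by e^(5t) replaces s with s - 5.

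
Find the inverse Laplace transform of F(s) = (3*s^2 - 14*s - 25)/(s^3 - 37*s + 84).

-3*exp(4*t) + 4*exp(3*t) + 2*exp(-7*t)

Factor the denominator: s^3 - 37*s + 84 = (s - 4)*(s - 3)*(s + 7).
Partial fraction decomposition gives [2/(s + 7)] + [4/(s - 3)] + [-3/(s - 4)].
Invert each term: 2/(s + 7) ↔ 2e^(-7t); 4/(s - 3) ↔ 4e^(3t); -3/(s - 4) ↔ -3e^(4t).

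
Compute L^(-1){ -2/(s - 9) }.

Since L{e^(9t)} = 1/(s - 9), the inverse is e^(9*t), scaled by -2.

-2*exp(9*t)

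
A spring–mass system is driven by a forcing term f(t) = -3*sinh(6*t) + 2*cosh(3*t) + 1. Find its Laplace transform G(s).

G(s) = 2*s/(s^2 - 9) - 18/(s^2 - 36) + 1/s

The transform is linear, so treat each term independently.
(2)·[L{cosh(3t)} = s/(s^2 - 9)]; L{1} = 1/s; (-3)·[L{sinh(6t)} = 6/(s^2 - 36)].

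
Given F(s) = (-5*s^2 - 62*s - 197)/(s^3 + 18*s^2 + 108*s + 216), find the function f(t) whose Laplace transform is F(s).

f(t) = -5*t^2*exp(-6*t)/2 - 2*t*exp(-6*t) - 5*exp(-6*t)

Factor the denominator: s^3 + 18*s^2 + 108*s + 216 = (s + 6)^3.
Partial fraction decomposition gives [-5/(s + 6)] + [-2/(s + 6)^2] + [-5/(s + 6)^3].
Invert each term: -5/(s + 6) ↔ -5e^(-6t); -2/(s + 6)^2 ↔ -2t·e^(-6t); -5/(s + 6)^3 ↔ (-5/2)t^2·e^(-6t).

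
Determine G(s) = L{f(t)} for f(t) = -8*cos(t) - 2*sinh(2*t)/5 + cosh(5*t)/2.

G(s) = -8*s/(s^2 + 1) + s/(2*(s^2 - 25)) - 4/(5*(s^2 - 4))

Apply the Laplace transform termwise.
(1/2)·[L{cosh(5t)} = s/(s^2 - 25)]; (-2/5)·[L{sinh(2t)} = 2/(s^2 - 4)]; (-8)·[L{cos(t)} = s/(s^2 + 1)].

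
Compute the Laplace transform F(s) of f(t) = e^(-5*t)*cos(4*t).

L{cos(4t)} = s/(s^2 + 16).
By the first shifting theorem, multiplying by e^(-5t) replaces s with s + 5.

F(s) = (s + 5)/((s + 5)^2 + 16)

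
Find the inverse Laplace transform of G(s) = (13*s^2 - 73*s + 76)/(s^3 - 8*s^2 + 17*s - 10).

Factor the denominator: s^3 - 8*s^2 + 17*s - 10 = (s - 5)*(s - 2)*(s - 1).
Partial fraction decomposition gives [6/(s - 2)] + [4/(s - 1)] + [3/(s - 5)].
Invert each term: 6/(s - 2) ↔ 6e^(2t); 4/(s - 1) ↔ 4e^(t); 3/(s - 5) ↔ 3e^(5t).

3*exp(5*t) + 6*exp(2*t) + 4*exp(t)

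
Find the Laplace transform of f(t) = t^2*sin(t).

L{sin(t)} = 1/(s^2 + 1).
Then apply L{t^2·g(t)} = (-1)^2 d^2/ds^2[H(s)] with H(s) = 1/(s^2 + 1):
differentiating 2 times and applying the sign gives 2*(3*s^2 - 1)/(s^2 + 1)^3.

2*(3*s^2 - 1)/(s^2 + 1)^3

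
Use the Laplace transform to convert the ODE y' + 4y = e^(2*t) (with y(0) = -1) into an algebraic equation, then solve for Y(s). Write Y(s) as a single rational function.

Y(s) = (-s + 3)/(s^2 + 2*s - 8)

Take the Laplace transform of both sides.
Using L{y'} = sY - y(0) = sY - (-1), the left side becomes (s + 4)Y - (-1).
The right side is L{e^(2*t)} = 1/(s - 2).
So (s + 4)Y = 1/(s - 2) + (-1).
Solve for Y(s) and write it as one ratio of polynomials.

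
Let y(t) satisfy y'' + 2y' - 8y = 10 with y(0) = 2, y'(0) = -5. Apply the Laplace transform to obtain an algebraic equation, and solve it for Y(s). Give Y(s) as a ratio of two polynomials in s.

Y(s) = (2*s^2 - s + 10)/(s^3 + 2*s^2 - 8*s)

Take the Laplace transform of both sides.
Using L{y''} = s^2 Y - s·y(0) - y'(0) and L{y'} = sY - y(0), with y(0) = 2, y'(0) = -5, the left side becomes (s^2 + 2*s - 8)Y - (2*s - 1).
The right side is L{10} = 10/s.
So (s^2 + 2*s - 8)Y = 10/s + (2*s - 1).
Isolate Y and clear denominators.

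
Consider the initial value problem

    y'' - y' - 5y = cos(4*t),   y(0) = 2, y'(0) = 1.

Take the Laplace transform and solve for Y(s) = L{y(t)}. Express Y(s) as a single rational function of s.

Take the Laplace transform of both sides.
Using L{y''} = s^2 Y - s·y(0) - y'(0) and L{y'} = sY - y(0), with y(0) = 2, y'(0) = 1, the left side becomes (s^2 - s - 5)Y - (2*s - 1).
The right side is L{cos(4*t)} = s/(s^2 + 16).
So (s^2 - s - 5)Y = s/(s^2 + 16) + (2*s - 1).
Solve for Y(s) and write it as one ratio of polynomials.

Y(s) = (2*s^3 - s^2 + 33*s - 16)/(s^4 - s^3 + 11*s^2 - 16*s - 80)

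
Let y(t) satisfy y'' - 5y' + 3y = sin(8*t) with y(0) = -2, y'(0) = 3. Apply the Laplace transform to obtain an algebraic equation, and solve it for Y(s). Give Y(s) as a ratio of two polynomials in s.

Y(s) = (-2*s^3 + 13*s^2 - 128*s + 840)/(s^4 - 5*s^3 + 67*s^2 - 320*s + 192)

Take the Laplace transform of both sides.
Using L{y''} = s^2 Y - s·y(0) - y'(0) and L{y'} = sY - y(0), with y(0) = -2, y'(0) = 3, the left side becomes (s^2 - 5*s + 3)Y - (-2*s + 13).
The right side is L{sin(8*t)} = 8/(s^2 + 64).
So (s^2 - 5*s + 3)Y = 8/(s^2 + 64) + (-2*s + 13).
Solve for Y(s) and write it as one ratio of polynomials.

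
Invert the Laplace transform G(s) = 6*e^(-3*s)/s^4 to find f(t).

f(t) = Heaviside(t - 3)*((t - 3)^3)

The factor e^(-3s) signals a time shift by c = 3 (second shifting theorem).
L{t^3} = 3!/s^4 = 6/s^4, so L^-1{6/s^4} = t^3.
Hence the inverse is u(t - 3) times that function evaluated at t - 3.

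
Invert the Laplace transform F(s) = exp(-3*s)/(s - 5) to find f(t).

f(t) = Heaviside(t - 3)*(exp(5*t - 15))

The factor e^(-3s) signals a time shift by c = 3 (second shifting theorem).
L{e^(5t)} = 1/(s - 5), so L^-1{1/(s - 5)} = exp(5*t).
Hence the inverse is u(t - 3) times that function evaluated at t - 3.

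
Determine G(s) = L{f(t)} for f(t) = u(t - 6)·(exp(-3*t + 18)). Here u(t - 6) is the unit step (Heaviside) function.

G(s) = exp(-6*s)/(s + 3)

By the second shifting theorem, L{u(t - c)·g(t - c)} = e^(-cs)·H(s) with c = 6 and H(s) = L{g(t)}.
L{e^(-3t)} = 1/(s + 3).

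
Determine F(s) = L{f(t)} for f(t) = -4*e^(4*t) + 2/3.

By linearity of the Laplace transform, transform each term separately.
(-4)·[L{e^(4t)} = 1/(s - 4)]; L{2/3} = (2/3)/s.

F(s) = -4/(s - 4) + 2/(3*s)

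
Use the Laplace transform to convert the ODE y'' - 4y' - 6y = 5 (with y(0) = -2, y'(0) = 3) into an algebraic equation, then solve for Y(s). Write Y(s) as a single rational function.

Transform both sides with L{·}.
Using L{y''} = s^2 Y - s·y(0) - y'(0) and L{y'} = sY - y(0), with y(0) = -2, y'(0) = 3, the left side becomes (s^2 - 4*s - 6)Y - (-2*s + 11).
The right side is L{5} = 5/s.
So (s^2 - 4*s - 6)Y = 5/s + (-2*s + 11).
Solve for Y(s) and write it as one ratio of polynomials.

Y(s) = (-2*s^2 + 11*s + 5)/(s^3 - 4*s^2 - 6*s)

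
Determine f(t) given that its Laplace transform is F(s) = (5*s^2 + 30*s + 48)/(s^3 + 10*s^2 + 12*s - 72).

f(t) = -6*t*exp(-6*t) + 2*exp(2*t) + 3*exp(-6*t)

Factor the denominator: s^3 + 10*s^2 + 12*s - 72 = (s - 2)*(s + 6)^2.
Partial fraction decomposition gives [3/(s + 6)] + [-6/(s + 6)^2] + [2/(s - 2)].
Invert each term: 3/(s + 6) ↔ 3e^(-6t); -6/(s + 6)^2 ↔ -6t·e^(-6t); 2/(s - 2) ↔ 2e^(2t).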